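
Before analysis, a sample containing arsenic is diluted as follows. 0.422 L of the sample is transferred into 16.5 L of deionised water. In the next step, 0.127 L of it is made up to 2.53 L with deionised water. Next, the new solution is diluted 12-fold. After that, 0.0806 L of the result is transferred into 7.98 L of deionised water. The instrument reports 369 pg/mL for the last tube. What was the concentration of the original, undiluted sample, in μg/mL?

Overall dilution factor = 40.10 × 19.92 × 12 × 100.0 = 9.59 × 10⁵.
Original = 369 pg/mL × 9.59 × 10⁵ = 3.54 × 10⁸ pg/mL = 354 μg/mL.

354 μg/mL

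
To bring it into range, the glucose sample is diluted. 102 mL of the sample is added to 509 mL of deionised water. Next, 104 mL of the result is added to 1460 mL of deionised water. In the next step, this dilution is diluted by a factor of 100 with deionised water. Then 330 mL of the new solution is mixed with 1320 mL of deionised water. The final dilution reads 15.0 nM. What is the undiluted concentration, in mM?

Overall dilution factor = 5.990 × 15.04 × 100 × 5 = 4.50 × 10⁴.
Original = 15.0 nM × 4.50 × 10⁴ = 6.76 × 10⁵ nM = 0.676 mM.

0.676 mM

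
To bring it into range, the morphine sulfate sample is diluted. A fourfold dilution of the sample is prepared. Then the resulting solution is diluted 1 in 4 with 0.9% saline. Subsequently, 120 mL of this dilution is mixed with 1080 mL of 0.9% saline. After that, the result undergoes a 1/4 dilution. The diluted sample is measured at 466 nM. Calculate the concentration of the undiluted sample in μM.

Overall dilution factor = 4 × 4 × 10 × 4 = 640.
Original = 466 nM × 640 = 2.98 × 10⁵ nM = 298 μM.

298 μM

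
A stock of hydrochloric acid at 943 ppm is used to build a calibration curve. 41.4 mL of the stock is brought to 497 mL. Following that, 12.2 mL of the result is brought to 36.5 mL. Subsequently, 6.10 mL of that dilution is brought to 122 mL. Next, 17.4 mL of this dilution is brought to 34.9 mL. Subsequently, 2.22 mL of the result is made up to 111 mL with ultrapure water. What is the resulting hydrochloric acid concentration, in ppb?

13.1 ppb

Overall dilution factor = 12.00 × 2.992 × 20 × 2.006 × 50 = 7.20 × 10⁴.
943 ppm / 7.20 × 10⁴ = 0.0131 ppm = 13.1 ppb.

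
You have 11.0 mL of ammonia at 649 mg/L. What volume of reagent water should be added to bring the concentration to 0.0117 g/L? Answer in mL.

599 mL

0.0117 g/L = 11.7 mg/L.
V₂ = C₁V₁/C₂ = 649 × 11.0 / 11.7 = 610 mL.
Diluent to add = V₂ − V₁ = 610 − 11.0 = 599 mL.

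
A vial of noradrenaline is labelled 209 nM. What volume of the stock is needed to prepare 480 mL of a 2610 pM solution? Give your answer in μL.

2610 pM = 2.61 nM.
V₁ = C₂V₂/C₁ = 2.61 × 480 / 209 = 5.99 mL = 5990 μL.

5990 μL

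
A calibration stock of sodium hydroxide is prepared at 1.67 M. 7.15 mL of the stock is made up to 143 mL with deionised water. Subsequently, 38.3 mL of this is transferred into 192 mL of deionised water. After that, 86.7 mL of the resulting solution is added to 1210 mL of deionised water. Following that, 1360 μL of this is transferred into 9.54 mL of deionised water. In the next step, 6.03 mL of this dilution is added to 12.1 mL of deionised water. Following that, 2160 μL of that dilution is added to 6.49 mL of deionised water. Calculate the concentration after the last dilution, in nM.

Overall dilution factor = 20 × 6.013 × 14.96 × 8.015 × 3.007 × 4.005 = 1.74 × 10⁵.
1.67 M / 1.74 × 10⁵ = 9.62 × 10⁻⁶ M = 9620 nM.

9620 nM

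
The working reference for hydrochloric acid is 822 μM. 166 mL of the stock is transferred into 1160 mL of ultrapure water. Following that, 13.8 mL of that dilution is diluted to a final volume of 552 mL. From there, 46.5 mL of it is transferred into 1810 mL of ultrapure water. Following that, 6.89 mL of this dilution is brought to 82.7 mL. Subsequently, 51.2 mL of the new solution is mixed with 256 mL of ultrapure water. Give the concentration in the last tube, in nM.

Overall dilution factor = 7.988 × 40 × 39.92 × 12.00 × 6 = 9.19 × 10⁵.
822 μM / 9.19 × 10⁵ = 8.95 × 10⁻⁴ μM = 0.895 nM.

0.895 nM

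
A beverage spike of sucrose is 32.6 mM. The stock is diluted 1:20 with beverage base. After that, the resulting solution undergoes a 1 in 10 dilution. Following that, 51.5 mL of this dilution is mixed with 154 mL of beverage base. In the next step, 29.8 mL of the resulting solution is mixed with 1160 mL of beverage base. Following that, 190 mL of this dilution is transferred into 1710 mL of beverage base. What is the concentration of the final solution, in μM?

Overall dilution factor = 20 × 10 × 3.990 × 39.93 × 10 = 3.19 × 10⁵.
32.6 mM / 3.19 × 10⁵ = 1.02 × 10⁻⁴ mM = 0.102 μM.

0.102 μM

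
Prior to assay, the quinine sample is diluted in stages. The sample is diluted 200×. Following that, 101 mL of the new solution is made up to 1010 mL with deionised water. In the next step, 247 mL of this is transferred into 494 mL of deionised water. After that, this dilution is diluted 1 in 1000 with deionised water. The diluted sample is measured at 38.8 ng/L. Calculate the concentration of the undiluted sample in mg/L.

Overall dilution factor = 200 × 10 × 3 × 1000 = 6.00 × 10⁶.
Original = 38.8 ng/L × 6.00 × 10⁶ = 2.33 × 10⁸ ng/L = 233 mg/L.

233 mg/L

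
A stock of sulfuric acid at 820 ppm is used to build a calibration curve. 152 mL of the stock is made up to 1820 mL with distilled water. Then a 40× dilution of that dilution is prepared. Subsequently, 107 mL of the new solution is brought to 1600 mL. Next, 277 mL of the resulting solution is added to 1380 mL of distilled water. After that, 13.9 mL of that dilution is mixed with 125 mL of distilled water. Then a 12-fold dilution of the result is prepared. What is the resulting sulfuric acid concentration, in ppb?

Overall dilution factor = 11.97 × 40 × 14.95 × 5.982 × 9.993 × 12 = 5.14 × 10⁶.
820 ppm / 5.14 × 10⁶ = 1.60 × 10⁻⁴ ppm = 0.160 ppb.

0.160 ppb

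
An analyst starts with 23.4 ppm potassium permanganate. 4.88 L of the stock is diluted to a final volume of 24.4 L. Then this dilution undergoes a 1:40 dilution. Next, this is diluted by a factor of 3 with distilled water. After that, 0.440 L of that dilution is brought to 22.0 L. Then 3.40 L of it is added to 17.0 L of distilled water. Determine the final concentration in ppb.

0.130 ppb

Overall dilution factor = 5 × 40 × 3 × 50 × 6 = 1.80 × 10⁵.
23.4 ppm / 1.80 × 10⁵ = 1.30 × 10⁻⁴ ppm = 0.130 ppb.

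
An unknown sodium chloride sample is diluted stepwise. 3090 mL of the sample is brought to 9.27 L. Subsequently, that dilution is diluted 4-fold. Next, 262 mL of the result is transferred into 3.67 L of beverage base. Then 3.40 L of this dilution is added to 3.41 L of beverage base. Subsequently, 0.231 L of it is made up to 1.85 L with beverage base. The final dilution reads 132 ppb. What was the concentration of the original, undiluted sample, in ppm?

381 ppm

Overall dilution factor = 3 × 4 × 15.01 × 2.003 × 8.009 = 2889.
Original = 132 ppb × 2889 = 3.81 × 10⁵ ppb = 381 ppm.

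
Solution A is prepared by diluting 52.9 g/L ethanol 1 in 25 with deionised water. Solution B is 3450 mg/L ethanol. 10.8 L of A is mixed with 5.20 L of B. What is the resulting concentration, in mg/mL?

C_A = 52.9 g/L / 25 = 2.12 g/L.
C_B = 3450 mg/L = 3.45 g/L.
C_mix = (C_A·V_A + C_B·V_B)/(V_A + V_B) = (2.12×10.8 + 3.45×5.20) / 16.00 = 2.55 g/L = 2.55 mg/mL.

2.55 mg/mL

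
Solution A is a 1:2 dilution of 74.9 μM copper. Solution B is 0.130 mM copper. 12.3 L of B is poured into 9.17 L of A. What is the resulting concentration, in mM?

0.0905 mM

C_A = 74.9 μM / 2 = 37.5 μM.
C_B = 0.130 mM = 130 μM.
C_mix = (C_A·V_A + C_B·V_B)/(V_A + V_B) = (37.5×9.17 + 130×12.3) / 21.47 = 90.5 μM = 0.0905 mM.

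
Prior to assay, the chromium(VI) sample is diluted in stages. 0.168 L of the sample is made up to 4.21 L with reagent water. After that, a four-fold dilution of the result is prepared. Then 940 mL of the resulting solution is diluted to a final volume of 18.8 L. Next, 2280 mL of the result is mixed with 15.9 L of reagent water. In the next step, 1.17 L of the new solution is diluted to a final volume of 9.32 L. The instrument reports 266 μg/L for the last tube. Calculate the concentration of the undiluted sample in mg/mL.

33.9 mg/mL

Overall dilution factor = 25.06 × 4 × 20 × 7.974 × 7.966 = 1.27 × 10⁵.
Original = 266 μg/L × 1.27 × 10⁵ = 3.39 × 10⁷ μg/L = 33.9 mg/mL.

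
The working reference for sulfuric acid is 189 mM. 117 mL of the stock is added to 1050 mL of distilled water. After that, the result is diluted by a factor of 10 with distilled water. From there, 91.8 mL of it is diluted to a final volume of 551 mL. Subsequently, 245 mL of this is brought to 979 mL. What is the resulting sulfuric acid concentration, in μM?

Overall dilution factor = 9.974 × 10 × 6.002 × 3.996 = 2392.
189 mM / 2392 = 0.0790 mM = 79.0 μM.

79.0 μM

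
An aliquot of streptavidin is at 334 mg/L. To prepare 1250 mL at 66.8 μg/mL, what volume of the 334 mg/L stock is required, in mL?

250 mL

66.8 μg/mL = 66.8 mg/L.
V₁ = C₂V₂/C₁ = 66.8 × 1250 / 334 = 250 mL.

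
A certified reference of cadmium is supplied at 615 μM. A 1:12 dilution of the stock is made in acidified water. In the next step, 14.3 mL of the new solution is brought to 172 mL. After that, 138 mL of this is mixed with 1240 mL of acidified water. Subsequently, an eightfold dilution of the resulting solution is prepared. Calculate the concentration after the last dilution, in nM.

53.3 nM

Overall dilution factor = 12 × 12.03 × 9.986 × 8 = 1.15 × 10⁴.
615 μM / 1.15 × 10⁴ = 0.0533 μM = 53.3 nM.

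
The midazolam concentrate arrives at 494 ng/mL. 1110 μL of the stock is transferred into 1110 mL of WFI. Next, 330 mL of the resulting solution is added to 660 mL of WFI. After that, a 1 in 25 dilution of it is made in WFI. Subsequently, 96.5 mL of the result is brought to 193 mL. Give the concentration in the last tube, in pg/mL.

Overall dilution factor = 1001 × 3 × 25 × 2 = 1.50 × 10⁵.
494 ng/mL / 1.50 × 10⁵ = 3.29 × 10⁻³ ng/mL = 3.29 pg/mL.

3.29 pg/mL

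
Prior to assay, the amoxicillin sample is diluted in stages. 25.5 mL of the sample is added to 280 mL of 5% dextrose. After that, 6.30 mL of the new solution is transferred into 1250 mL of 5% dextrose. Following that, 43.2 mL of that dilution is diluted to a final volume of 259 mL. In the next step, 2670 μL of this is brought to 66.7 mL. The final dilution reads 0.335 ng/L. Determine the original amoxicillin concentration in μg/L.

120 μg/L

Overall dilution factor = 11.98 × 199.4 × 5.995 × 24.98 = 3.58 × 10⁵.
Original = 0.335 ng/L × 3.58 × 10⁵ = 1.20 × 10⁵ ng/L = 120 μg/L.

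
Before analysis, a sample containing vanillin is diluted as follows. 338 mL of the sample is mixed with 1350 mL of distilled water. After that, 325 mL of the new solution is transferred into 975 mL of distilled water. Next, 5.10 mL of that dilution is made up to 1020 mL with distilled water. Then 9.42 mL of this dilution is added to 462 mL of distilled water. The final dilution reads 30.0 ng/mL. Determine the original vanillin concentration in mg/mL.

Overall dilution factor = 4.994 × 4 × 200 × 50.04 = 2.00 × 10⁵.
Original = 30.0 ng/mL × 2.00 × 10⁵ = 6.00 × 10⁶ ng/mL = 6.00 mg/mL.

6.00 mg/mL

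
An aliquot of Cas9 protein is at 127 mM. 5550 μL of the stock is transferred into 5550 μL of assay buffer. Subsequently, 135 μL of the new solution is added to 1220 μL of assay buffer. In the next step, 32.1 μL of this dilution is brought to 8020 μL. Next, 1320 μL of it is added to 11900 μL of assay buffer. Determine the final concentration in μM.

2.53 μM

Overall dilution factor = 2 × 10.04 × 249.8 × 10.02 = 5.02 × 10⁴.
127 mM / 5.02 × 10⁴ = 2.53 × 10⁻³ mM = 2.53 μM.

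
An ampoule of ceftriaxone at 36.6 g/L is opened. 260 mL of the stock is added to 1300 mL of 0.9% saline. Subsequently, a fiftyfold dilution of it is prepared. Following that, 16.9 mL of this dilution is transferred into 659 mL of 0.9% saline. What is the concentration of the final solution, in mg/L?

3.05 mg/L

Overall dilution factor = 6 × 50 × 39.99 = 1.20 × 10⁴.
36.6 g/L / 1.20 × 10⁴ = 3.05 × 10⁻³ g/L = 3.05 mg/L.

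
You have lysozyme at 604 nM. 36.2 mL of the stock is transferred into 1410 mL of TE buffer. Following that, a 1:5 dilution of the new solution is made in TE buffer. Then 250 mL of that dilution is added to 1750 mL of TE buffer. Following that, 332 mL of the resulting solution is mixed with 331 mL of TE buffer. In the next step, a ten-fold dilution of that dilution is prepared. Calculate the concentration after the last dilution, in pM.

18.9 pM

Overall dilution factor = 39.95 × 5 × 8 × 1.997 × 10 = 3.19 × 10⁴.
604 nM / 3.19 × 10⁴ = 0.0189 nM = 18.9 pM.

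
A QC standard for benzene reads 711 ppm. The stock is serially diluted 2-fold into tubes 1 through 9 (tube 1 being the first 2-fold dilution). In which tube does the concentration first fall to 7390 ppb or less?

tube 7

Tube n has concentration 711 ppm / 2ⁿ.
Need 2ⁿ ≥ 711 ppm / 7390 ppb = 96.2, so n ≥ 6.59.
First such tube: n = 7.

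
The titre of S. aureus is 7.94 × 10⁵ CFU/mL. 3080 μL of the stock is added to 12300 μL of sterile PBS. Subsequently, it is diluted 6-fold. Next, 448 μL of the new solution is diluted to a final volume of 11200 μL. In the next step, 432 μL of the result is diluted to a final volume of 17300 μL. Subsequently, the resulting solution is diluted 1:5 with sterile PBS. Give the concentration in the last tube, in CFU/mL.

5.29 CFU/mL

Overall dilution factor = 4.994 × 6 × 25 × 40.05 × 5 = 1.50 × 10⁵.
7.94 × 10⁵ CFU/mL / 1.50 × 10⁵ = 5.29 CFU/mL.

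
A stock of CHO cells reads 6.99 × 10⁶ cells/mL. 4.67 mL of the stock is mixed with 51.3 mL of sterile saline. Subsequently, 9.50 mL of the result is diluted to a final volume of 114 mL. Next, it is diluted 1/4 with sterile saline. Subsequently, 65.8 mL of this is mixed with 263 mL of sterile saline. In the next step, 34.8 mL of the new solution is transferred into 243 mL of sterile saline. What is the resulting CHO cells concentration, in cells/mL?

Overall dilution factor = 11.99 × 12 × 4 × 4.997 × 7.983 = 2.29 × 10⁴.
6.99 × 10⁶ cells/mL / 2.29 × 10⁴ = 305 cells/mL.

305 cells/mL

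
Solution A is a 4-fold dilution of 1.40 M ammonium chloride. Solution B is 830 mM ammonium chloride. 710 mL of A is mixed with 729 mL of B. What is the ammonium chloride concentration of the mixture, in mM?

C_A = 1.40 M / 4 = 0.350 M.
C_B = 830 mM = 0.830 M.
C_mix = (C_A·V_A + C_B·V_B)/(V_A + V_B) = (0.350×710 + 0.830×729) / 1439 = 0.593 M = 593 mM.

593 mM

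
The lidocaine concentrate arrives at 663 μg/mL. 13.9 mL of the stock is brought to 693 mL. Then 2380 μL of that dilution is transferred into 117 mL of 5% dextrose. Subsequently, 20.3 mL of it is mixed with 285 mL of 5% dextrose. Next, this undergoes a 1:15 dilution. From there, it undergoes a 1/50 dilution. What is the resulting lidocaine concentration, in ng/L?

23.5 ng/L

Overall dilution factor = 49.86 × 50.16 × 15.04 × 15 × 50 = 2.82 × 10⁷.
663 μg/mL / 2.82 × 10⁷ = 2.35 × 10⁻⁵ μg/mL = 23.5 ng/L.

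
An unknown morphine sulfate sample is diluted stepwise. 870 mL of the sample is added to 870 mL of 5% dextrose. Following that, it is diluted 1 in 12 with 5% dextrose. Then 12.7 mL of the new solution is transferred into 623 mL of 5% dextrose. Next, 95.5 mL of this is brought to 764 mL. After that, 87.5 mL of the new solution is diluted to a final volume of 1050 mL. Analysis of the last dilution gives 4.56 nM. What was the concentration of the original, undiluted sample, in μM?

526 μM

Overall dilution factor = 2 × 12 × 50.06 × 8 × 12 = 1.15 × 10⁵.
Original = 4.56 nM × 1.15 × 10⁵ = 5.26 × 10⁵ nM = 526 μM.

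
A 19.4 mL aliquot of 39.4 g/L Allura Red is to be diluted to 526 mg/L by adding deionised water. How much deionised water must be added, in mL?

526 mg/L = 0.526 g/L.
V₂ = C₁V₁/C₂ = 39.4 × 19.4 / 0.526 = 1453 mL.
Diluent to add = V₂ − V₁ = 1453 − 19.4 = 1430 mL.

1430 mL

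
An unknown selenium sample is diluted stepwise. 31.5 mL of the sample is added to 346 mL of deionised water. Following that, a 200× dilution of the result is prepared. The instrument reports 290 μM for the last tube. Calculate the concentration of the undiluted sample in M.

Overall dilution factor = 11.98 × 200 = 2397.
Original = 290 μM × 2397 = 6.95 × 10⁵ μM = 0.695 M.

0.695 M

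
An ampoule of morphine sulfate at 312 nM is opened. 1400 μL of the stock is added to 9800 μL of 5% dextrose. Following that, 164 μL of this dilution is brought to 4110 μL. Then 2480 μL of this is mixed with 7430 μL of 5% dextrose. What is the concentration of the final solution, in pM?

Overall dilution factor = 8 × 25.06 × 3.996 = 801.
312 nM / 801 = 0.389 nM = 389 pM.

389 pM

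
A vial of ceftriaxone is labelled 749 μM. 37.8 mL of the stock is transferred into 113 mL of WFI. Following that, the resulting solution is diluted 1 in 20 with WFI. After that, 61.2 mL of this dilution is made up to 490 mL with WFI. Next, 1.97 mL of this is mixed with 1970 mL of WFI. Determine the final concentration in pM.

1170 pM

Overall dilution factor = 3.989 × 20 × 8.007 × 1001 = 6.39 × 10⁵.
749 μM / 6.39 × 10⁵ = 1.17 × 10⁻³ μM = 1170 pM.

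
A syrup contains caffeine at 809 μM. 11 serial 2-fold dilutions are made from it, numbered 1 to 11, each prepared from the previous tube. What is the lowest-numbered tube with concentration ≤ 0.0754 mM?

tube 4

Tube n has concentration 809 μM / 2ⁿ.
Need 2ⁿ ≥ 809 μM / 0.0754 mM = 10.7, so n ≥ 3.42.
First such tube: n = 4.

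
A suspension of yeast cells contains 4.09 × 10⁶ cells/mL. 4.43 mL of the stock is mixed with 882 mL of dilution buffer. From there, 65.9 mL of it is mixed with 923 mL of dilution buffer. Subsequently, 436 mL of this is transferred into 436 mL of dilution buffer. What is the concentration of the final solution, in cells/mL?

Overall dilution factor = 200.1 × 15.01 × 2 = 6005.
4.09 × 10⁶ cells/mL / 6005 = 681 cells/mL.

681 cells/mL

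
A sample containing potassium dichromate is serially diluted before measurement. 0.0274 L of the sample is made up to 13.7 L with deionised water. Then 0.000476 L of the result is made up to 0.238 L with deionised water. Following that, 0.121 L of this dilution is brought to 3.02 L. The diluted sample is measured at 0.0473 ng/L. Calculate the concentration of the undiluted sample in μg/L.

Overall dilution factor = 500 × 500 × 24.96 = 6.24 × 10⁶.
Original = 0.0473 ng/L × 6.24 × 10⁶ = 2.95 × 10⁵ ng/L = 295 μg/L.

295 μg/L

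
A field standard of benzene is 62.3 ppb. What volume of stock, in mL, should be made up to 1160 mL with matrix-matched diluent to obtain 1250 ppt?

23.3 mL

1250 ppt = 1.25 ppb.
V₁ = C₂V₂/C₁ = 1.25 × 1160 / 62.3 = 23.3 mL.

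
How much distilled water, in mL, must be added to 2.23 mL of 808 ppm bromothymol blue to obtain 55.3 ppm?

30.4 mL

V₂ = C₁V₁/C₂ = 808 × 2.23 / 55.3 = 32.6 mL.
Diluent to add = V₂ − V₁ = 32.6 − 2.23 = 30.4 mL.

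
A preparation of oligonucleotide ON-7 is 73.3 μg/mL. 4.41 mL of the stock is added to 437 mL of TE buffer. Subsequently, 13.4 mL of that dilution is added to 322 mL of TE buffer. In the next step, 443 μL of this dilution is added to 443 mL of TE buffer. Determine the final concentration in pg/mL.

29.2 pg/mL

Overall dilution factor = 100.1 × 25.03 × 1001 = 2.51 × 10⁶.
73.3 μg/mL / 2.51 × 10⁶ = 2.92 × 10⁻⁵ μg/mL = 29.2 pg/mL.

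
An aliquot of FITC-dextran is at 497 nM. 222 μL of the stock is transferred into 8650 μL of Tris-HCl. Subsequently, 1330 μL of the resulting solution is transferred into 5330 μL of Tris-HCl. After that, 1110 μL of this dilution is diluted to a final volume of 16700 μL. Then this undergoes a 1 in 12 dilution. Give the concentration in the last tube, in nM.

Overall dilution factor = 39.96 × 5.008 × 15.05 × 12 = 3.61 × 10⁴.
497 nM / 3.61 × 10⁴ = 0.0138 nM.

0.0138 nM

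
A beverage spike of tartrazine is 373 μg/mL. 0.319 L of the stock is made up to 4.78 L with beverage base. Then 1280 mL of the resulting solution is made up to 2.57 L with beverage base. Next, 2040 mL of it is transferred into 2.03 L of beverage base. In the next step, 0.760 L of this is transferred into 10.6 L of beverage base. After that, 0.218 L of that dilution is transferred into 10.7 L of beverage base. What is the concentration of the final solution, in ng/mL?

8.30 ng/mL

Overall dilution factor = 14.98 × 2.008 × 1.995 × 14.95 × 50.08 = 4.49 × 10⁴.
373 μg/mL / 4.49 × 10⁴ = 8.30 × 10⁻³ μg/mL = 8.30 ng/mL.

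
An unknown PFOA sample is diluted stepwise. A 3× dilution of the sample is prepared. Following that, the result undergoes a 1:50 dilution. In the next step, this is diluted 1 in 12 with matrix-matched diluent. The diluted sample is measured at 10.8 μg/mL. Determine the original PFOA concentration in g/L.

19.4 g/L

Overall dilution factor = 3 × 50 × 12 = 1800.
Original = 10.8 μg/mL × 1800 = 1.94 × 10⁴ μg/mL = 19.4 g/L.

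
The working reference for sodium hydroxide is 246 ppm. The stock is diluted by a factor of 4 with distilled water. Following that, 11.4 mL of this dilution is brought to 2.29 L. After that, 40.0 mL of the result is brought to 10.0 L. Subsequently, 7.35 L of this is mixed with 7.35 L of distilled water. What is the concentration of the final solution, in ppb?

Overall dilution factor = 4 × 200.9 × 250 × 2 = 4.02 × 10⁵.
246 ppm / 4.02 × 10⁵ = 6.12 × 10⁻⁴ ppm = 0.612 ppb.

0.612 ppb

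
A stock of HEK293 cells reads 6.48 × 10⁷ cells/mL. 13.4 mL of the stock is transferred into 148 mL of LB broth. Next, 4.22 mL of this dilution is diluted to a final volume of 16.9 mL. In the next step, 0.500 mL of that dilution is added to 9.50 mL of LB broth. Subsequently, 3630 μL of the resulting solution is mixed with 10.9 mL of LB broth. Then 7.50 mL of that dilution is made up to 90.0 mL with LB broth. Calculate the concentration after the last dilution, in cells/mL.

1400 cells/mL

Overall dilution factor = 12.04 × 4.005 × 20 × 4.003 × 12 = 4.63 × 10⁴.
6.48 × 10⁷ cells/mL / 4.63 × 10⁴ = 1400 cells/mL.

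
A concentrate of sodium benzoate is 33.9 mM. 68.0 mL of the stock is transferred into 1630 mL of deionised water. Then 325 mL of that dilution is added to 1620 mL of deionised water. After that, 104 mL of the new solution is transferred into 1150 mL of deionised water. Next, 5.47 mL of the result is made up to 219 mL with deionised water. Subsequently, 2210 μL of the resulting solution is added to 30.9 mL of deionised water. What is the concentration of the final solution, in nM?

31.4 nM

Overall dilution factor = 24.97 × 5.985 × 12.06 × 40.04 × 14.98 = 1.08 × 10⁶.
33.9 mM / 1.08 × 10⁶ = 3.14 × 10⁻⁵ mM = 31.4 nM.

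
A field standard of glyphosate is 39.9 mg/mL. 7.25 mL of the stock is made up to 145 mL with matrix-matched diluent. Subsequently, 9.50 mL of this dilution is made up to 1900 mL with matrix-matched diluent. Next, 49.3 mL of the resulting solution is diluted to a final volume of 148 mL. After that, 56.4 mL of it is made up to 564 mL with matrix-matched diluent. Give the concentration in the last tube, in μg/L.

332 μg/L

Overall dilution factor = 20 × 200 × 3.002 × 10 = 1.20 × 10⁵.
39.9 mg/mL / 1.20 × 10⁵ = 3.32 × 10⁻⁴ mg/mL = 332 μg/L.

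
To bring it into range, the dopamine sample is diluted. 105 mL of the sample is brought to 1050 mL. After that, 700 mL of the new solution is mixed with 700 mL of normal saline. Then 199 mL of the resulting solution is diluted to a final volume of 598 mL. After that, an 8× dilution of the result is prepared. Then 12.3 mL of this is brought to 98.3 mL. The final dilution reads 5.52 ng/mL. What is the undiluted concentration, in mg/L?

Overall dilution factor = 10 × 2 × 3.005 × 8 × 7.992 = 3843.
Original = 5.52 ng/mL × 3843 = 2.12 × 10⁴ ng/mL = 21.2 mg/L.

21.2 mg/L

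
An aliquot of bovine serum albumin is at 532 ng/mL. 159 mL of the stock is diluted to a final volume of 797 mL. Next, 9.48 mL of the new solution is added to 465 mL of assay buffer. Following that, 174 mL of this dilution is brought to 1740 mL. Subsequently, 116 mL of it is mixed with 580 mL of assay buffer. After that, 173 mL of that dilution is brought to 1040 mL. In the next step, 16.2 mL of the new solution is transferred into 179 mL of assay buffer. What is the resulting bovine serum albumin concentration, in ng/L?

Overall dilution factor = 5.013 × 50.05 × 10 × 6 × 6.012 × 12.05 = 1.09 × 10⁶.
532 ng/mL / 1.09 × 10⁶ = 4.88 × 10⁻⁴ ng/mL = 0.488 ng/L.

0.488 ng/L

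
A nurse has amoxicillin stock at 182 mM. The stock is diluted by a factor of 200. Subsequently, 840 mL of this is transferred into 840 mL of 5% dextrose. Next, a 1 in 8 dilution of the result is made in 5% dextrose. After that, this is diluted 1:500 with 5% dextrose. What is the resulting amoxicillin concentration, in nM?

Overall dilution factor = 200 × 2 × 8 × 500 = 1.60 × 10⁶.
182 mM / 1.60 × 10⁶ = 1.14 × 10⁻⁴ mM = 114 nM.

114 nM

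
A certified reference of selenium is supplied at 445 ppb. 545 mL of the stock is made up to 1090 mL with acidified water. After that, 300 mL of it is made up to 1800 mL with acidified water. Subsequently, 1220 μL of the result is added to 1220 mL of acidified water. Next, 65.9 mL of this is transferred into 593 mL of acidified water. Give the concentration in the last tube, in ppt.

Overall dilution factor = 2 × 6 × 1001 × 9.998 = 1.20 × 10⁵.
445 ppb / 1.20 × 10⁵ = 3.71 × 10⁻³ ppb = 3.71 ppt.

3.71 ppt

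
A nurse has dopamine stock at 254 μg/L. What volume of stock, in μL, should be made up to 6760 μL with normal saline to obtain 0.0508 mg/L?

1350 μL

0.0508 mg/L = 50.8 μg/L.
V₁ = C₂V₂/C₁ = 50.8 × 6760 / 254 = 1352 μL.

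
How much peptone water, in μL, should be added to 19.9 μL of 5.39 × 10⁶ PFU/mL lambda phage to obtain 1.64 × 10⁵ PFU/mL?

V₂ = C₁V₁/C₂ = 5.39 × 10⁶ × 19.9 / 1.64 × 10⁵ = 654 μL.
Diluent to add = V₂ − V₁ = 654 − 19.9 = 634 μL.

634 μL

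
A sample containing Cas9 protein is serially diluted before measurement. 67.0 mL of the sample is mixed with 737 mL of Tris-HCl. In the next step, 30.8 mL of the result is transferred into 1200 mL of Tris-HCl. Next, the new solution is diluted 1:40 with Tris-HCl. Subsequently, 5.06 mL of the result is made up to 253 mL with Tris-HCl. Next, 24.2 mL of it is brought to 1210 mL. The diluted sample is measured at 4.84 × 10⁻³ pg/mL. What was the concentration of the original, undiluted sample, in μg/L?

Overall dilution factor = 12 × 39.96 × 40 × 50 × 50 = 4.80 × 10⁷.
Original = 4.84 × 10⁻³ pg/mL × 4.80 × 10⁷ = 2.32 × 10⁵ pg/mL = 232 μg/L.

232 μg/L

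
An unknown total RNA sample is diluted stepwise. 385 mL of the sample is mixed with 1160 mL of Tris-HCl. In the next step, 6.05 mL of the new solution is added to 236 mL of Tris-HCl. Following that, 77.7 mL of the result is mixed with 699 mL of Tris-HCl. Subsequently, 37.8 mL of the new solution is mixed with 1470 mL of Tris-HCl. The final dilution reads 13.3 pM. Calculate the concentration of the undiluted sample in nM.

851 nM

Overall dilution factor = 4.013 × 40.01 × 9.996 × 39.89 = 6.40 × 10⁴.
Original = 13.3 pM × 6.40 × 10⁴ = 8.51 × 10⁵ pM = 851 nM.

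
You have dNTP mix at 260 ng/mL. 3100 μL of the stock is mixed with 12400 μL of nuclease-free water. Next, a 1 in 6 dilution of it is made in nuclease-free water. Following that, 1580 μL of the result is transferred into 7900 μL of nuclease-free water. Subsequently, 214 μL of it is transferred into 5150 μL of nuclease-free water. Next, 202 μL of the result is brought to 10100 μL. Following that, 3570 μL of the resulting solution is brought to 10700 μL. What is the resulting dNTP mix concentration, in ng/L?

Overall dilution factor = 5 × 6 × 6 × 25.07 × 50 × 2.997 = 6.76 × 10⁵.
260 ng/mL / 6.76 × 10⁵ = 3.85 × 10⁻⁴ ng/mL = 0.385 ng/L.

0.385 ng/L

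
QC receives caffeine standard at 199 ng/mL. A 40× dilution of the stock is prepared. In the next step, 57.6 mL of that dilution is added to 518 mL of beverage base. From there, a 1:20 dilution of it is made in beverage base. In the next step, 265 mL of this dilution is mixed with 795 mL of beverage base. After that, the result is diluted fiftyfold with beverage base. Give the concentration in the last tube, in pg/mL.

0.124 pg/mL

Overall dilution factor = 40 × 9.993 × 20 × 4 × 50 = 1.60 × 10⁶.
199 ng/mL / 1.60 × 10⁶ = 1.24 × 10⁻⁴ ng/mL = 0.124 pg/mL.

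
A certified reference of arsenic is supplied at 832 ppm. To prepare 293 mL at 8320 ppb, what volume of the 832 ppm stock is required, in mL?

2.93 mL

8320 ppb = 8.32 ppm.
V₁ = C₂V₂/C₁ = 8.32 × 293 / 832 = 2.93 mL.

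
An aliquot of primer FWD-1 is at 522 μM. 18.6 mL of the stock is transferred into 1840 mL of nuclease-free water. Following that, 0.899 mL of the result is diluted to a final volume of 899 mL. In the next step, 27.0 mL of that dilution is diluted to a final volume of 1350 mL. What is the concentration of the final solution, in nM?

0.104 nM

Overall dilution factor = 99.92 × 1000 × 50 = 5.00 × 10⁶.
522 μM / 5.00 × 10⁶ = 1.04 × 10⁻⁴ μM = 0.104 nM.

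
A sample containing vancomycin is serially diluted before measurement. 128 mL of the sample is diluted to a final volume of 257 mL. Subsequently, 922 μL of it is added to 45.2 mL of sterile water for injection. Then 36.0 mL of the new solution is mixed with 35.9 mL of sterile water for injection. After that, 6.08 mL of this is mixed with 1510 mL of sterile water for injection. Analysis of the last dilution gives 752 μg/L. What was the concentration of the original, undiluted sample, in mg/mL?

37.6 mg/mL

Overall dilution factor = 2.008 × 50.02 × 1.997 × 249.4 = 5.00 × 10⁴.
Original = 752 μg/L × 5.00 × 10⁴ = 3.76 × 10⁷ μg/L = 37.6 mg/mL.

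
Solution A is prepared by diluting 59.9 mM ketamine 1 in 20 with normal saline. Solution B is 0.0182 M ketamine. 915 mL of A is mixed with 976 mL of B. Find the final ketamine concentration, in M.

0.0108 M

C_A = 59.9 mM / 20 = 3.00 mM.
C_B = 0.0182 M = 18.2 mM.
C_mix = (C_A·V_A + C_B·V_B)/(V_A + V_B) = (3.00×915 + 18.2×976) / 1891 = 10.8 mM = 0.0108 M.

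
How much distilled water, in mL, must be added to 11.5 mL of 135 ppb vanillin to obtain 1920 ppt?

1920 ppt = 1.92 ppb.
V₂ = C₁V₁/C₂ = 135 × 11.5 / 1.92 = 809 mL.
Diluent to add = V₂ − V₁ = 809 − 11.5 = 797 mL.

797 mL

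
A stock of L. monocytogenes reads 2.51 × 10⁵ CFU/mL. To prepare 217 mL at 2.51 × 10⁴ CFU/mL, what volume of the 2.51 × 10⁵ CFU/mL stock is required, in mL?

V₁ = C₂V₂/C₁ = 2.51 × 10⁴ × 217 / 2.51 × 10⁵ = 21.7 mL.

21.7 mL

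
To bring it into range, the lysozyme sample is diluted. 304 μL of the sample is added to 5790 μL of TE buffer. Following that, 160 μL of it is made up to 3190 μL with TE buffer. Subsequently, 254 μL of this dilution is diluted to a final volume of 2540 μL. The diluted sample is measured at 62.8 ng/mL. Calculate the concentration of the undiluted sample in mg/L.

251 mg/L

Overall dilution factor = 20.05 × 19.94 × 10 = 3997.
Original = 62.8 ng/mL × 3997 = 2.51 × 10⁵ ng/mL = 251 mg/L.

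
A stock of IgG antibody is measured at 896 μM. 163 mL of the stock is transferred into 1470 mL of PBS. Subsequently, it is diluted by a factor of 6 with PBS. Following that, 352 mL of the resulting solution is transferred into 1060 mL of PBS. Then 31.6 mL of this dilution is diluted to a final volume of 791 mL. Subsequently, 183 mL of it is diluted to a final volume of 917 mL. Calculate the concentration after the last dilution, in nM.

29.6 nM

Overall dilution factor = 10.02 × 6 × 4.011 × 25.03 × 5.011 = 3.02 × 10⁴.
896 μM / 3.02 × 10⁴ = 0.0296 μM = 29.6 nM.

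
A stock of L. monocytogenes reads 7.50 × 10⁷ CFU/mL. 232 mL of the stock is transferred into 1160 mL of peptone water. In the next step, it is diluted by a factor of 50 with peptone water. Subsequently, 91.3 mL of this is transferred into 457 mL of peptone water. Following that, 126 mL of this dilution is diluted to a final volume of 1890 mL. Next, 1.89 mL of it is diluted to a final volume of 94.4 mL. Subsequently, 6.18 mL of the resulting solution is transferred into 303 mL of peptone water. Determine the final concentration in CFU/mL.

Overall dilution factor = 6 × 50 × 6.005 × 15 × 49.95 × 50.03 = 6.75 × 10⁷.
7.50 × 10⁷ CFU/mL / 6.75 × 10⁷ = 1.11 CFU/mL.

1.11 CFU/mL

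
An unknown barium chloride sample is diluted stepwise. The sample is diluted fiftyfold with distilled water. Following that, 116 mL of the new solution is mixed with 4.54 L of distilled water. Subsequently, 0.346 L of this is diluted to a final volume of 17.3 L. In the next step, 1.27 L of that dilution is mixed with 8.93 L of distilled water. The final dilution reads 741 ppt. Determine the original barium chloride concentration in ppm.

597 ppm

Overall dilution factor = 50 × 40.14 × 50 × 8.031 = 8.06 × 10⁵.
Original = 741 ppt × 8.06 × 10⁵ = 5.97 × 10⁸ ppt = 597 ppm.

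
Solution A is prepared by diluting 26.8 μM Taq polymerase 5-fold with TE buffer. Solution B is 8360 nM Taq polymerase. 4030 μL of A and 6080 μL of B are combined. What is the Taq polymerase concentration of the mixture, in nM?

C_A = 26.8 μM / 5 = 5.36 μM.
C_B = 8360 nM = 8.36 μM.
C_mix = (C_A·V_A + C_B·V_B)/(V_A + V_B) = (5.36×4030 + 8.36×6080) / 10110 = 7.16 μM = 7160 nM.

7160 nM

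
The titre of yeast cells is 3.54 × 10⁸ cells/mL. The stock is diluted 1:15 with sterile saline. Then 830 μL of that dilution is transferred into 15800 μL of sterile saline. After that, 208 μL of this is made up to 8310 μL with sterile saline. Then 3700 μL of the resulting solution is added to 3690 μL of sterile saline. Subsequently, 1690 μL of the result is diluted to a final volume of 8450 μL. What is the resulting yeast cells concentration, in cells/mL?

Overall dilution factor = 15 × 20.04 × 39.95 × 1.997 × 5 = 1.20 × 10⁵.
3.54 × 10⁸ cells/mL / 1.20 × 10⁵ = 2950 cells/mL.

2950 cells/mL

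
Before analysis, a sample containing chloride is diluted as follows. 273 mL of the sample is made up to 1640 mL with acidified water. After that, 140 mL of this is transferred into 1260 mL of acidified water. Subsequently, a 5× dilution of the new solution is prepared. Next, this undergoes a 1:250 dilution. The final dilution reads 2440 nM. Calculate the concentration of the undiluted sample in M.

0.183 M

Overall dilution factor = 6.007 × 10 × 5 × 250 = 7.51 × 10⁴.
Original = 2440 nM × 7.51 × 10⁴ = 1.83 × 10⁸ nM = 0.183 M.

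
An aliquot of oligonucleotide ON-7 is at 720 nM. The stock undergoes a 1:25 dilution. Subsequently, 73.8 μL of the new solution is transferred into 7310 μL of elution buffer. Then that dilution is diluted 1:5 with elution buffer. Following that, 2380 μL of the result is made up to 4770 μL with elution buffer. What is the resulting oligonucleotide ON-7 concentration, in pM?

28.7 pM

Overall dilution factor = 25 × 100.1 × 5 × 2.004 = 2.51 × 10⁴.
720 nM / 2.51 × 10⁴ = 0.0287 nM = 28.7 pM.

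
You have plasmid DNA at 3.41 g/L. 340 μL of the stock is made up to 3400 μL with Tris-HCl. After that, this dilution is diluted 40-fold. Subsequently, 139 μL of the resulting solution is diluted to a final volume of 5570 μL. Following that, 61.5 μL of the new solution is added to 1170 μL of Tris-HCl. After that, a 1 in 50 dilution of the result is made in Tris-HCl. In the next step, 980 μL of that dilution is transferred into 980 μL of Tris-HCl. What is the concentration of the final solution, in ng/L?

Overall dilution factor = 10 × 40 × 40.07 × 20.02 × 50 × 2 = 3.21 × 10⁷.
3.41 g/L / 3.21 × 10⁷ = 1.06 × 10⁻⁷ g/L = 106 ng/L.

106 ng/L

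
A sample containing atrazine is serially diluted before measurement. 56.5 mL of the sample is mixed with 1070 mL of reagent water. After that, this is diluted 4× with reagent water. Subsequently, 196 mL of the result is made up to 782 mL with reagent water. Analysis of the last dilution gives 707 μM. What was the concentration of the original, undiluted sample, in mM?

225 mM

Overall dilution factor = 19.94 × 4 × 3.990 = 318.
Original = 707 μM × 318 = 2.25 × 10⁵ μM = 225 mM.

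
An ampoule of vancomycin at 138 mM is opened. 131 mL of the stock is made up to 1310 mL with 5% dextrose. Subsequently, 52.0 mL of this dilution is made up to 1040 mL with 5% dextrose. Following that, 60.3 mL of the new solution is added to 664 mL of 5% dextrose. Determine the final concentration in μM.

57.4 μM

Overall dilution factor = 10 × 20 × 12.01 = 2402.
138 mM / 2402 = 0.0574 mM = 57.4 μM.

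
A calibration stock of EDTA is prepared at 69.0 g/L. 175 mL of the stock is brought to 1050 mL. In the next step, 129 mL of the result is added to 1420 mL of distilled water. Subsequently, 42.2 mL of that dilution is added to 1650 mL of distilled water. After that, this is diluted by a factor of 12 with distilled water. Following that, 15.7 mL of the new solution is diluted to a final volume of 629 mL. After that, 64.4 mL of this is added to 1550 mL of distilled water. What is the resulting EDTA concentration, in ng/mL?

1.98 ng/mL

Overall dilution factor = 6 × 12.01 × 40.10 × 12 × 40.06 × 25.07 = 3.48 × 10⁷.
69.0 g/L / 3.48 × 10⁷ = 1.98 × 10⁻⁶ g/L = 1.98 ng/mL.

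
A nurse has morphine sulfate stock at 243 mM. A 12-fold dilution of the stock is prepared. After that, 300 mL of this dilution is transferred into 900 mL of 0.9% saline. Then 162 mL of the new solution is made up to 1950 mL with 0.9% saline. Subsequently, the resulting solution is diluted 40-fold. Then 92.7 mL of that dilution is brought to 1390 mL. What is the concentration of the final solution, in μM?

0.701 μM

Overall dilution factor = 12 × 4 × 12.04 × 40 × 14.99 = 3.47 × 10⁵.
243 mM / 3.47 × 10⁵ = 7.01 × 10⁻⁴ mM = 0.701 μM.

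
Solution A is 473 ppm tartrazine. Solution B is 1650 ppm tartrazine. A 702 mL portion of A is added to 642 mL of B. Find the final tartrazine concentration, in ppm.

1040 ppm

C_mix = (C_A·V_A + C_B·V_B)/(V_A + V_B) = (473×702 + 1650×642) / 1344 = 1035 ppm.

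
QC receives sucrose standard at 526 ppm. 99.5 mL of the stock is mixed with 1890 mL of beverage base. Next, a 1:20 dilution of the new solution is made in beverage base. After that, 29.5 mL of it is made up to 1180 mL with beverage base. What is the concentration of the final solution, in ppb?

Overall dilution factor = 19.99 × 20 × 40 = 1.60 × 10⁴.
526 ppm / 1.60 × 10⁴ = 0.0329 ppm = 32.9 ppb.

32.9 ppb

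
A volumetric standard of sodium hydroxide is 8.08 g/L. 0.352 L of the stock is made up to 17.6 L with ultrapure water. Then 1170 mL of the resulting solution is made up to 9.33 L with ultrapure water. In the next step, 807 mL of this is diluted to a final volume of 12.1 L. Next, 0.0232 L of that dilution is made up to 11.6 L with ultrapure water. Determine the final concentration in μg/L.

Overall dilution factor = 50 × 7.974 × 14.99 × 500 = 2.99 × 10⁶.
8.08 g/L / 2.99 × 10⁶ = 2.70 × 10⁻⁶ g/L = 2.70 μg/L.

2.70 μg/L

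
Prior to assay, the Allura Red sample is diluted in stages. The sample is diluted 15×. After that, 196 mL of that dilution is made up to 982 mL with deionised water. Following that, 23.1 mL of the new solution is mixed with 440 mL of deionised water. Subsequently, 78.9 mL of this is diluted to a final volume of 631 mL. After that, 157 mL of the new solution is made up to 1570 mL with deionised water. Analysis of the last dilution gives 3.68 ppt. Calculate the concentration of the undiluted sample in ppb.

Overall dilution factor = 15 × 5.010 × 20.05 × 7.997 × 10 = 1.20 × 10⁵.
Original = 3.68 ppt × 1.20 × 10⁵ = 4.43 × 10⁵ ppt = 443 ppb.

443 ppb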